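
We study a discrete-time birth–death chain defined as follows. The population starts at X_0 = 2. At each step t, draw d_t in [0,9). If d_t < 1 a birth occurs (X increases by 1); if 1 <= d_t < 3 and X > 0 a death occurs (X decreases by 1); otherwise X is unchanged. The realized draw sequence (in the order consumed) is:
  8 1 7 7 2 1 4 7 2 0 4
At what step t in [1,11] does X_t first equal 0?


t=0: X=2, d=8 → hold, X_1=2
t=1: X=2, d=1 → death, X_2=1
t=2: X=1, d=7 → hold, X_3=1
t=3: X=1, d=7 → hold, X_4=1
t=4: X=1, d=2 → death, X_5=0
t=5: X=0, d=1 → hold, X_6=0
t=6: X=0, d=4 → hold, X_7=0
t=7: X=0, d=7 → hold, X_8=0
t=8: X=0, d=2 → hold, X_9=0
t=9: X=0, d=0 → birth, X_10=1
t=10: X=1, d=4 → hold, X_11=1

5


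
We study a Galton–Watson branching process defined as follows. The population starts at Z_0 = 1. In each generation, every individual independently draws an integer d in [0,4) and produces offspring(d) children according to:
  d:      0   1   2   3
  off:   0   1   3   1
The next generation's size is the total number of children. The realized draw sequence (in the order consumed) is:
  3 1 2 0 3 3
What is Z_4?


2

gen 0: Z_0=1, draws=[3], offspring=[1], Z_1=1
gen 1: Z_1=1, draws=[1], offspring=[1], Z_2=1
gen 2: Z_2=1, draws=[2], offspring=[3], Z_3=3
gen 3: Z_3=3, draws=[0, 3, 3], offspring=[0, 1, 1], Z_4=2


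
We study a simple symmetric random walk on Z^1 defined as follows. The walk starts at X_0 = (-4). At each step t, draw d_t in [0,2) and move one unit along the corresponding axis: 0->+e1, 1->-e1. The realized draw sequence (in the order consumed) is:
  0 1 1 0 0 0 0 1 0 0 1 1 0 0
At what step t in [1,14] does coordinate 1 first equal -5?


3

t=0: X=(-4), d=0 → +e1, X_1=(-3)
t=1: X=(-3), d=1 → -e1, X_2=(-4)
t=2: X=(-4), d=1 → -e1, X_3=(-5)
t=3: X=(-5), d=0 → +e1, X_4=(-4)
t=4: X=(-4), d=0 → +e1, X_5=(-3)
t=5: X=(-3), d=0 → +e1, X_6=(-2)
t=6: X=(-2), d=0 → +e1, X_7=(-1)
t=7: X=(-1), d=1 → -e1, X_8=(-2)
t=8: X=(-2), d=0 → +e1, X_9=(-1)
t=9: X=(-1), d=0 → +e1, X_10=(0)
t=10: X=(0), d=1 → -e1, X_11=(-1)
t=11: X=(-1), d=1 → -e1, X_12=(-2)
t=12: X=(-2), d=0 → +e1, X_13=(-1)
t=13: X=(-1), d=0 → +e1, X_14=(0)


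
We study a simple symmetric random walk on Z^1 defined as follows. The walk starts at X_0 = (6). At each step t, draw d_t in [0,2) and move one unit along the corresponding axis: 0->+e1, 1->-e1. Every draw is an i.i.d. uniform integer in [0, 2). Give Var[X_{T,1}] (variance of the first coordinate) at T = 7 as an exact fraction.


7

Outcome values over d=0..1: [1, -1]
Σy = 0, Σy² = 2, M = 2
μ = 0/2 = 0,  σ² = 2/2 − (0)² = 1
Independent increments: Var[X_7] = 7·σ² = 7·(1) = 7


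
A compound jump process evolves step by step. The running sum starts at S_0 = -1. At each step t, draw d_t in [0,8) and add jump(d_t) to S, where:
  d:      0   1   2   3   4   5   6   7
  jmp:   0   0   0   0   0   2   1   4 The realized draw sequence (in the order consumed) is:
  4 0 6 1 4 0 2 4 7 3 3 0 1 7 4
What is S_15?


8

t=0: S=-1, d=4, jump=0, S_1=-1
t=1: S=-1, d=0, jump=0, S_2=-1
t=2: S=-1, d=6, jump=1, S_3=0
t=3: S=0, d=1, jump=0, S_4=0
t=4: S=0, d=4, jump=0, S_5=0
t=5: S=0, d=0, jump=0, S_6=0
t=6: S=0, d=2, jump=0, S_7=0
t=7: S=0, d=4, jump=0, S_8=0
t=8: S=0, d=7, jump=4, S_9=4
t=9: S=4, d=3, jump=0, S_10=4
t=10: S=4, d=3, jump=0, S_11=4
t=11: S=4, d=0, jump=0, S_12=4
t=12: S=4, d=1, jump=0, S_13=4
t=13: S=4, d=7, jump=4, S_14=8
t=14: S=8, d=4, jump=0, S_15=8


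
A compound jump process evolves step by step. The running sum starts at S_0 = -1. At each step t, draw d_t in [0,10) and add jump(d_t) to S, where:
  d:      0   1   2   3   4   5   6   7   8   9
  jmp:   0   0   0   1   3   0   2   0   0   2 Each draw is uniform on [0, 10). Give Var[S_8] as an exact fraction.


232/25

Outcome values over d=0..9: [0, 0, 0, 1, 3, 0, 2, 0, 0, 2]
Σy = 8, Σy² = 18, M = 10
μ = 8/10 = 4/5,  σ² = 18/10 − (4/5)² = 29/25
Independent increments: Var[S_8] = 8·σ² = 8·(29/25) = 232/25


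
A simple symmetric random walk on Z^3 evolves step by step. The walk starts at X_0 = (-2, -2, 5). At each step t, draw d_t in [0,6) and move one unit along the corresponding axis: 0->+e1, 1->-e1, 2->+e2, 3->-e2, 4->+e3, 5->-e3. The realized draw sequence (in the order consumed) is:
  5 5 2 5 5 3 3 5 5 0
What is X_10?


t=0: X=(-2, -2, 5), d=5 → -e3, X_1=(-2, -2, 4)
t=1: X=(-2, -2, 4), d=5 → -e3, X_2=(-2, -2, 3)
t=2: X=(-2, -2, 3), d=2 → +e2, X_3=(-2, -1, 3)
t=3: X=(-2, -1, 3), d=5 → -e3, X_4=(-2, -1, 2)
t=4: X=(-2, -1, 2), d=5 → -e3, X_5=(-2, -1, 1)
t=5: X=(-2, -1, 1), d=3 → -e2, X_6=(-2, -2, 1)
t=6: X=(-2, -2, 1), d=3 → -e2, X_7=(-2, -3, 1)
t=7: X=(-2, -3, 1), d=5 → -e3, X_8=(-2, -3, 0)
t=8: X=(-2, -3, 0), d=5 → -e3, X_9=(-2, -3, -1)
t=9: X=(-2, -3, -1), d=0 → +e1, X_10=(-1, -3, -1)

(-1, -3, -1)


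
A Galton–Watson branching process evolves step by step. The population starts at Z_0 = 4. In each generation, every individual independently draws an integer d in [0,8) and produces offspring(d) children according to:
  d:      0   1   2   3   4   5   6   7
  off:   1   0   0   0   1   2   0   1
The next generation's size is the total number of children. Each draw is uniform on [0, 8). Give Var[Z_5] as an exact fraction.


Outcome values over d=0..7: [1, 0, 0, 0, 1, 2, 0, 1]
Σy = 5, Σy² = 7, M = 8
μ = 5/8 = 5/8,  σ² = 7/8 − (5/8)² = 31/64
V_0 = 0, E_0 = 4
V_1 = 31/64·E_0 + (5/8)²·V_0 = 31/16;  E_1 = 5/2
V_2 = 31/64·E_1 + (5/8)²·V_1 = 2015/1024;  E_2 = 25/16
V_3 = 31/64·E_2 + (5/8)²·V_2 = 99975/65536;  E_3 = 125/128
V_4 = 31/64·E_3 + (5/8)²·V_3 = 4483375/4194304;  E_4 = 625/1024
V_5 = 31/64·E_4 + (5/8)²·V_4 = 191444375/268435456;  E_5 = 3125/8192

191444375/268435456


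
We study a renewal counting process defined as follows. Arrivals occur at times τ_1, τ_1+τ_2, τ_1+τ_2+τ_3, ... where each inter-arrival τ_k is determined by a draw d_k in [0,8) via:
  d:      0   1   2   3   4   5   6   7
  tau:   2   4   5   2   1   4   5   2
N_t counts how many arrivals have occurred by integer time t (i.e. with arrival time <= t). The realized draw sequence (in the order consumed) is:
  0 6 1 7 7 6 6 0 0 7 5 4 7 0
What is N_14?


draw d_1=0: τ_1=2, arrival time A_1=2
draw d_2=6: τ_2=5, arrival time A_2=7
draw d_3=1: τ_3=4, arrival time A_3=11
draw d_4=7: τ_4=2, arrival time A_4=13
draw d_5=7: τ_5=2, arrival time A_5=15
draw d_6=6: τ_6=5, arrival time A_6=20
draw d_7=6: τ_7=5, arrival time A_7=25
draw d_8=0: τ_8=2, arrival time A_8=27
draw d_9=0: τ_9=2, arrival time A_9=29
draw d_10=7: τ_10=2, arrival time A_10=31
draw d_11=5: τ_11=4, arrival time A_11=35
draw d_12=4: τ_12=1, arrival time A_12=36
draw d_13=7: τ_13=2, arrival time A_13=38
draw d_14=0: τ_14=2, arrival time A_14=40
N_t over t=0..14: 0:0 1:0 2:1 3:1 4:1 5:1 6:1 7:2 8:2 9:2 10:2 11:3 12:3 13:4 14:4

4


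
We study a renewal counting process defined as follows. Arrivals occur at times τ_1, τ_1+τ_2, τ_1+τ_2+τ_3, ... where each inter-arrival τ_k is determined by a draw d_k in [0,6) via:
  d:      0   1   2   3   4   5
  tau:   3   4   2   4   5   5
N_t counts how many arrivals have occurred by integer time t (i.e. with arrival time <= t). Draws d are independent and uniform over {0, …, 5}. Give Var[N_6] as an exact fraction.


8615/46656

Inter-arrival values over d=0..5: [3, 4, 2, 4, 5, 5]
Each d has probability 1/6, so the pmf of τ is: f(2) = 1/6, f(3) = 1/6, f(4) = 1/3, f(5) = 1/3
Let p_n(j) = P(N_n = j), with p_0 = [1]. Condition on τ_1: p_n(0) = P(τ > n), and for j >= 1, p_n(j) = Σ_{k<=n} f(k)·p_{n−k}(j−1)
p_1 = [1]  (j = 0)
p_2 = [5/6, 1/6]  (j = 0..1)
p_3 = [2/3, 1/3]  (j = 0..1)
p_4 = [1/3, 23/36, 1/36]  (j = 0..2)
p_5 = [0, 11/12, 1/12]  (j = 0..2)
p_6 = [0, 7/9, 47/216, 1/216]  (j = 0..3)
E[N_6] = Σ j·p_6(j) = 265/216;  E[N_6²] = Σ j²·p_6(j) = 365/216
Var[N_6] = 365/216 − (265/216)² = 8615/46656


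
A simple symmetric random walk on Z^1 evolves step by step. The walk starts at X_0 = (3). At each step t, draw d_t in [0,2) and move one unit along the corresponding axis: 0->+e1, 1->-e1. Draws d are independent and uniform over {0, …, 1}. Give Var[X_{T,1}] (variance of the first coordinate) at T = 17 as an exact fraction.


Outcome values over d=0..1: [1, -1]
Σy = 0, Σy² = 2, M = 2
μ = 0/2 = 0,  σ² = 2/2 − (0)² = 1
Independent increments: Var[X_17] = 17·σ² = 17·(1) = 17

17


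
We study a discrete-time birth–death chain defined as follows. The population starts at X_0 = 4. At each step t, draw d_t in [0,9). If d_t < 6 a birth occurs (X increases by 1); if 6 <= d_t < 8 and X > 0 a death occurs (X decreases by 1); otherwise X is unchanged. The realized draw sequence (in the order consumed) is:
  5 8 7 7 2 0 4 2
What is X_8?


7

t=0: X=4, d=5 → birth, X_1=5
t=1: X=5, d=8 → hold, X_2=5
t=2: X=5, d=7 → death, X_3=4
t=3: X=4, d=7 → death, X_4=3
t=4: X=3, d=2 → birth, X_5=4
t=5: X=4, d=0 → birth, X_6=5
t=6: X=5, d=4 → birth, X_7=6
t=7: X=6, d=2 → birth, X_8=7


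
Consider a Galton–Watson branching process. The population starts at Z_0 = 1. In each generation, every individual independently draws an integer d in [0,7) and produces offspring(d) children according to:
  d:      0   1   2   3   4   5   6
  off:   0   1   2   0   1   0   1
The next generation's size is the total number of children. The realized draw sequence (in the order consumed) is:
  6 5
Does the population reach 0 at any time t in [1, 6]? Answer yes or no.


yes

gen 0: Z_0=1, draws=[6], offspring=[1], Z_1=1
gen 1: Z_1=1, draws=[5], offspring=[0], Z_2=0
gen 2: Z_2=0, draws=[], offspring=[], Z_3=0
gen 3: Z_3=0, draws=[], offspring=[], Z_4=0
gen 4: Z_4=0, draws=[], offspring=[], Z_5=0
gen 5: Z_5=0, draws=[], offspring=[], Z_6=0


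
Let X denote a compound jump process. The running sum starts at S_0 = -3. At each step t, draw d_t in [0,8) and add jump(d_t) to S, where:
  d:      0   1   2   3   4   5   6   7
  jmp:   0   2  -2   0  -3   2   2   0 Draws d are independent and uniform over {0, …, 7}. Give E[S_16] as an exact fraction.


-1

Outcome values over d=0..7: [0, 2, -2, 0, -3, 2, 2, 0]
Σy = 1, Σy² = 25, M = 8
μ = 1/8 = 1/8,  σ² = 25/8 − (1/8)² = 199/64
E[S_16] = -3 + 16·(1/8) = -1


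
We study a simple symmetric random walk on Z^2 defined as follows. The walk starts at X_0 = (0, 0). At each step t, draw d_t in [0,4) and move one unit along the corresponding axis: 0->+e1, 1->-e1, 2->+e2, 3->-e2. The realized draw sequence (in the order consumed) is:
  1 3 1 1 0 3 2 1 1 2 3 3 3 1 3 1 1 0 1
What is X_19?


(-7, -4)

t=0: X=(0, 0), d=1 → -e1, X_1=(-1, 0)
t=1: X=(-1, 0), d=3 → -e2, X_2=(-1, -1)
t=2: X=(-1, -1), d=1 → -e1, X_3=(-2, -1)
t=3: X=(-2, -1), d=1 → -e1, X_4=(-3, -1)
t=4: X=(-3, -1), d=0 → +e1, X_5=(-2, -1)
t=5: X=(-2, -1), d=3 → -e2, X_6=(-2, -2)
t=6: X=(-2, -2), d=2 → +e2, X_7=(-2, -1)
t=7: X=(-2, -1), d=1 → -e1, X_8=(-3, -1)
t=8: X=(-3, -1), d=1 → -e1, X_9=(-4, -1)
t=9: X=(-4, -1), d=2 → +e2, X_10=(-4, 0)
t=10: X=(-4, 0), d=3 → -e2, X_11=(-4, -1)
t=11: X=(-4, -1), d=3 → -e2, X_12=(-4, -2)
t=12: X=(-4, -2), d=3 → -e2, X_13=(-4, -3)
t=13: X=(-4, -3), d=1 → -e1, X_14=(-5, -3)
t=14: X=(-5, -3), d=3 → -e2, X_15=(-5, -4)
t=15: X=(-5, -4), d=1 → -e1, X_16=(-6, -4)
t=16: X=(-6, -4), d=1 → -e1, X_17=(-7, -4)
t=17: X=(-7, -4), d=0 → +e1, X_18=(-6, -4)
t=18: X=(-6, -4), d=1 → -e1, X_19=(-7, -4)


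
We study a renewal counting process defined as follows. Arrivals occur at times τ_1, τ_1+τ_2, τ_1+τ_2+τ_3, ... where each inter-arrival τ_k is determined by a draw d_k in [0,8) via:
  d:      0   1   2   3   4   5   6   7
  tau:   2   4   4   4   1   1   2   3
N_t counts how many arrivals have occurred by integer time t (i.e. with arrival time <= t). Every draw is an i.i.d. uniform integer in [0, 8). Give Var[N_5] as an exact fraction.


579895/1048576

Inter-arrival values over d=0..7: [2, 4, 4, 4, 1, 1, 2, 3]
Each d has probability 1/8, so the pmf of τ is: f(1) = 1/4, f(2) = 1/4, f(3) = 1/8, f(4) = 3/8
Let p_n(j) = P(N_n = j), with p_0 = [1]. Condition on τ_1: p_n(0) = P(τ > n), and for j >= 1, p_n(j) = Σ_{k<=n} f(k)·p_{n−k}(j−1)
p_1 = [3/4, 1/4]  (j = 0..1)
p_2 = [1/2, 7/16, 1/16]  (j = 0..2)
p_3 = [3/8, 7/16, 11/64, 1/64]  (j = 0..3)
p_4 = [0, 11/16, 1/4, 15/256, 1/256]  (j = 0..4)
p_5 = [0, 7/16, 55/128, 29/256, 19/1024, 1/1024]  (j = 0..5)
E[N_5] = Σ j·p_5(j) = 1757/1024;  E[N_5²] = Σ j²·p_5(j) = 3581/1024
Var[N_5] = 3581/1024 − (1757/1024)² = 579895/1048576


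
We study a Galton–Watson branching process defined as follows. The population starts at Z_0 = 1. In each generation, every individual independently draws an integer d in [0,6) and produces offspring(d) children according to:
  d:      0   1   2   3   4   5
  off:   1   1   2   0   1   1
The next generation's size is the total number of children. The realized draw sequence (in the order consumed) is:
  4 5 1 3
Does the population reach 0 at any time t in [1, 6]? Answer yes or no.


yes

gen 0: Z_0=1, draws=[4], offspring=[1], Z_1=1
gen 1: Z_1=1, draws=[5], offspring=[1], Z_2=1
gen 2: Z_2=1, draws=[1], offspring=[1], Z_3=1
gen 3: Z_3=1, draws=[3], offspring=[0], Z_4=0
gen 4: Z_4=0, draws=[], offspring=[], Z_5=0
gen 5: Z_5=0, draws=[], offspring=[], Z_6=0


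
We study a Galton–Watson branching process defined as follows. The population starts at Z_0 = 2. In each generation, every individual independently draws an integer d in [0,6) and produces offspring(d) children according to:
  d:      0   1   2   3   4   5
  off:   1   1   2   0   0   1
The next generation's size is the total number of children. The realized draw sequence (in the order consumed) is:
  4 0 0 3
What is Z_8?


0

gen 0: Z_0=2, draws=[4, 0], offspring=[0, 1], Z_1=1
gen 1: Z_1=1, draws=[0], offspring=[1], Z_2=1
gen 2: Z_2=1, draws=[3], offspring=[0], Z_3=0
gen 3: Z_3=0, draws=[], offspring=[], Z_4=0
gen 4: Z_4=0, draws=[], offspring=[], Z_5=0
gen 5: Z_5=0, draws=[], offspring=[], Z_6=0
gen 6: Z_6=0, draws=[], offspring=[], Z_7=0
gen 7: Z_7=0, draws=[], offspring=[], Z_8=0


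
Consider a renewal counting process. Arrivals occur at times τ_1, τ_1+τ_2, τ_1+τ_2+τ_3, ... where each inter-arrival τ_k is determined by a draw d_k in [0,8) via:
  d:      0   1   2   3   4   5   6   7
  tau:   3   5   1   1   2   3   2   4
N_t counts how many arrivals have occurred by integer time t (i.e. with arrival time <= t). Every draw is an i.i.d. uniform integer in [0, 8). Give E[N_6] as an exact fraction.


Inter-arrival values over d=0..7: [3, 5, 1, 1, 2, 3, 2, 4]
Each d has probability 1/8, so the pmf of τ is: f(1) = 1/4, f(2) = 1/4, f(3) = 1/4, f(4) = 1/8, f(5) = 1/8
Renewal equation for m(n) = E[N_n]: condition on τ_1 = k (if k <= n, one arrival plus a fresh copy on the remaining n−k steps): m(n) = F(n) + Σ_{k<=n} f(k)·m(n−k), where F(n) = P(τ <= n) and m(0) = 0
m(1) = F(1) = 1/4
m(2) = F(2) + f(1)·m(1) = 1/2 + 1/4·1/4 = 9/16
m(3) = F(3) + f(1)·m(2) + f(2)·m(1) = 3/4 + 1/4·9/16 + 1/4·1/4 = 61/64
m(4) = F(4) + f(1)·m(3) + f(2)·m(2) + f(3)·m(1) = 7/8 + 1/4·61/64 + 1/4·9/16 + 1/4·1/4 = 337/256
m(5) = F(5) + f(1)·m(4) + f(2)·m(3) + f(3)·m(2) + f(4)·m(1) = 1 + 1/4·337/256 + 1/4·61/64 + 1/4·9/16 + 1/8·1/4 = 1781/1024
m(6) = F(6) + f(1)·m(5) + f(2)·m(4) + f(3)·m(3) + f(4)·m(2) + f(5)·m(1) = 1 + 1/4·1781/1024 + 1/4·337/256 + 1/4·61/64 + 1/8·9/16 + 1/8·1/4 = 8617/4096
E[N_6] = m(6) = 8617/4096

8617/4096


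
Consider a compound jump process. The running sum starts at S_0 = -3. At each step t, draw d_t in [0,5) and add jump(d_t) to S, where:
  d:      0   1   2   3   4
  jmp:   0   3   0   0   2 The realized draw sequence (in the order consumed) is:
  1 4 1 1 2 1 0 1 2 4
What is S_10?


16

t=0: S=-3, d=1, jump=3, S_1=0
t=1: S=0, d=4, jump=2, S_2=2
t=2: S=2, d=1, jump=3, S_3=5
t=3: S=5, d=1, jump=3, S_4=8
t=4: S=8, d=2, jump=0, S_5=8
t=5: S=8, d=1, jump=3, S_6=11
t=6: S=11, d=0, jump=0, S_7=11
t=7: S=11, d=1, jump=3, S_8=14
t=8: S=14, d=2, jump=0, S_9=14
t=9: S=14, d=4, jump=2, S_10=16


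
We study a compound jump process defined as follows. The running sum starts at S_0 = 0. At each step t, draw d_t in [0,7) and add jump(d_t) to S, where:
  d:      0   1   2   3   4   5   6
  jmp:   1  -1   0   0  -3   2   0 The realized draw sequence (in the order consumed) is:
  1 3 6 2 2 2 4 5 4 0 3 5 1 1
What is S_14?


t=0: S=0, d=1, jump=-1, S_1=-1
t=1: S=-1, d=3, jump=0, S_2=-1
t=2: S=-1, d=6, jump=0, S_3=-1
t=3: S=-1, d=2, jump=0, S_4=-1
t=4: S=-1, d=2, jump=0, S_5=-1
t=5: S=-1, d=2, jump=0, S_6=-1
t=6: S=-1, d=4, jump=-3, S_7=-4
t=7: S=-4, d=5, jump=2, S_8=-2
t=8: S=-2, d=4, jump=-3, S_9=-5
t=9: S=-5, d=0, jump=1, S_10=-4
t=10: S=-4, d=3, jump=0, S_11=-4
t=11: S=-4, d=5, jump=2, S_12=-2
t=12: S=-2, d=1, jump=-1, S_13=-3
t=13: S=-3, d=1, jump=-1, S_14=-4

-4


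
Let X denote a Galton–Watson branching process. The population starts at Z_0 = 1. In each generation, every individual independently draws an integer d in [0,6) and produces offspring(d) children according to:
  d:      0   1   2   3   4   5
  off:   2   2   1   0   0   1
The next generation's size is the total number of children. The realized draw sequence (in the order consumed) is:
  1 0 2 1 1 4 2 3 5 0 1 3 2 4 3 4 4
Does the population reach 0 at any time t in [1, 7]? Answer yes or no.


yes

gen 0: Z_0=1, draws=[1], offspring=[2], Z_1=2
gen 1: Z_1=2, draws=[0, 2], offspring=[2, 1], Z_2=3
gen 2: Z_2=3, draws=[1, 1, 4], offspring=[2, 2, 0], Z_3=4
gen 3: Z_3=4, draws=[2, 3, 5, 0], offspring=[1, 0, 1, 2], Z_4=4
gen 4: Z_4=4, draws=[1, 3, 2, 4], offspring=[2, 0, 1, 0], Z_5=3
gen 5: Z_5=3, draws=[3, 4, 4], offspring=[0, 0, 0], Z_6=0
gen 6: Z_6=0, draws=[], offspring=[], Z_7=0


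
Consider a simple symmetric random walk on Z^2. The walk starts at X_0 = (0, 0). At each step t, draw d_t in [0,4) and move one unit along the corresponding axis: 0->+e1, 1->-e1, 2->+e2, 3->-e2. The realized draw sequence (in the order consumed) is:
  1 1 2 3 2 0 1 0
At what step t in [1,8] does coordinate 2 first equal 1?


3

t=0: X=(0, 0), d=1 → -e1, X_1=(-1, 0)
t=1: X=(-1, 0), d=1 → -e1, X_2=(-2, 0)
t=2: X=(-2, 0), d=2 → +e2, X_3=(-2, 1)
t=3: X=(-2, 1), d=3 → -e2, X_4=(-2, 0)
t=4: X=(-2, 0), d=2 → +e2, X_5=(-2, 1)
t=5: X=(-2, 1), d=0 → +e1, X_6=(-1, 1)
t=6: X=(-1, 1), d=1 → -e1, X_7=(-2, 1)
t=7: X=(-2, 1), d=0 → +e1, X_8=(-1, 1)


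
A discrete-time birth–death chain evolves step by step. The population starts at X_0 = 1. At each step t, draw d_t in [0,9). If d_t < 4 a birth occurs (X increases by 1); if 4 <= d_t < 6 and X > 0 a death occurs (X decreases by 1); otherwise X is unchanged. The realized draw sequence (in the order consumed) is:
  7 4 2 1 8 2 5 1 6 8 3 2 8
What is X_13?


t=0: X=1, d=7 → hold, X_1=1
t=1: X=1, d=4 → death, X_2=0
t=2: X=0, d=2 → birth, X_3=1
t=3: X=1, d=1 → birth, X_4=2
t=4: X=2, d=8 → hold, X_5=2
t=5: X=2, d=2 → birth, X_6=3
t=6: X=3, d=5 → death, X_7=2
t=7: X=2, d=1 → birth, X_8=3
t=8: X=3, d=6 → hold, X_9=3
t=9: X=3, d=8 → hold, X_10=3
t=10: X=3, d=3 → birth, X_11=4
t=11: X=4, d=2 → birth, X_12=5
t=12: X=5, d=8 → hold, X_13=5

5


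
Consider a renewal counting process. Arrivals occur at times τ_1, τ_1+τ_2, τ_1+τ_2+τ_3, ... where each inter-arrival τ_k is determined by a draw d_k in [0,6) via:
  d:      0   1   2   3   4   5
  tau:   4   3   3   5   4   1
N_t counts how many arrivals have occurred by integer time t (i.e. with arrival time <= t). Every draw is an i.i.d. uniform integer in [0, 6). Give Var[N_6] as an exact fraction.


Inter-arrival values over d=0..5: [4, 3, 3, 5, 4, 1]
Each d has probability 1/6, so the pmf of τ is: f(1) = 1/6, f(3) = 1/3, f(4) = 1/3, f(5) = 1/6
Let p_n(j) = P(N_n = j), with p_0 = [1]. Condition on τ_1: p_n(0) = P(τ > n), and for j >= 1, p_n(j) = Σ_{k<=n} f(k)·p_{n−k}(j−1)
p_1 = [5/6, 1/6]  (j = 0..1)
p_2 = [5/6, 5/36, 1/36]  (j = 0..2)
p_3 = [1/2, 17/36, 5/216, 1/216]  (j = 0..3)
p_4 = [1/6, 25/36, 29/216, 5/1296, 1/1296]  (j = 0..4)
p_5 = [0, 3/4, 47/216, 41/1296, 5/7776, 1/7776]  (j = 0..5)
p_6 = [0, 7/12, 77/216, 23/432, 53/7776, 5/46656, 1/46656]  (j = 0..6)
E[N_6] = Σ j·p_6(j) = 69235/46656;  E[N_6²] = Σ j²·p_6(j) = 121349/46656
Var[N_6] = 121349/46656 − (69235/46656)² = 868173719/2176782336

868173719/2176782336


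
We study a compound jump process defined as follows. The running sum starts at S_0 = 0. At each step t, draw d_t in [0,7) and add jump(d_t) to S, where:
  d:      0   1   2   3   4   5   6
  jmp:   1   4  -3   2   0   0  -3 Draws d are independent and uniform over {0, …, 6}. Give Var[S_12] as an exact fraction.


3264/49

Outcome values over d=0..6: [1, 4, -3, 2, 0, 0, -3]
Σy = 1, Σy² = 39, M = 7
μ = 1/7 = 1/7,  σ² = 39/7 − (1/7)² = 272/49
Independent increments: Var[S_12] = 12·σ² = 12·(272/49) = 3264/49


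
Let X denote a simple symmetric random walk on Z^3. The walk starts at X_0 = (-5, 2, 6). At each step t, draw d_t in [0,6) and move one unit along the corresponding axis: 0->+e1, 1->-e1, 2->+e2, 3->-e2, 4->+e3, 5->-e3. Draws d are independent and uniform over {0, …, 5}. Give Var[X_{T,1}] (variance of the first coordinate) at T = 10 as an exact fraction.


10/3

Outcome values over d=0..5: [1, -1, 0, 0, 0, 0]
Σy = 0, Σy² = 2, M = 6
μ = 0/6 = 0,  σ² = 2/6 − (0)² = 1/3
Independent increments: Var[X_10] = 10·σ² = 10·(1/3) = 10/3


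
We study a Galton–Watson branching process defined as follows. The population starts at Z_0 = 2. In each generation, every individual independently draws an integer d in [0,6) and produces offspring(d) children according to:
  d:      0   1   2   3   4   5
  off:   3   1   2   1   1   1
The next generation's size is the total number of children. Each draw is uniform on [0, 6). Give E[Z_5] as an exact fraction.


243/16

Outcome values over d=0..5: [3, 1, 2, 1, 1, 1]
Σy = 9, Σy² = 17, M = 6
μ = 9/6 = 3/2,  σ² = 17/6 − (3/2)² = 7/12
E[Z_0] = 2
E[Z_1] = 3/2·E[Z_0] = 3
E[Z_2] = 3/2·E[Z_1] = 9/2
E[Z_3] = 3/2·E[Z_2] = 27/4
E[Z_4] = 3/2·E[Z_3] = 81/8
E[Z_5] = 3/2·E[Z_4] = 243/16


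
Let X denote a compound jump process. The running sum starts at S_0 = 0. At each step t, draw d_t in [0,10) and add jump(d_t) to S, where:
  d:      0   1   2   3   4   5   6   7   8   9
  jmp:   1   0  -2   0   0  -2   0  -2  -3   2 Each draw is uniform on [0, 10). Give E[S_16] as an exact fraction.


Outcome values over d=0..9: [1, 0, -2, 0, 0, -2, 0, -2, -3, 2]
Σy = -6, Σy² = 26, M = 10
μ = -6/10 = -3/5,  σ² = 26/10 − (-3/5)² = 56/25
E[S_16] = 0 + 16·(-3/5) = -48/5

-48/5


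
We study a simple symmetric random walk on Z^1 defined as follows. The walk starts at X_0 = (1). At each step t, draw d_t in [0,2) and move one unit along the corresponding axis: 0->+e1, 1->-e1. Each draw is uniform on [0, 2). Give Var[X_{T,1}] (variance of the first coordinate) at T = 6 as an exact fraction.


6

Outcome values over d=0..1: [1, -1]
Σy = 0, Σy² = 2, M = 2
μ = 0/2 = 0,  σ² = 2/2 − (0)² = 1
Independent increments: Var[X_6] = 6·σ² = 6·(1) = 6


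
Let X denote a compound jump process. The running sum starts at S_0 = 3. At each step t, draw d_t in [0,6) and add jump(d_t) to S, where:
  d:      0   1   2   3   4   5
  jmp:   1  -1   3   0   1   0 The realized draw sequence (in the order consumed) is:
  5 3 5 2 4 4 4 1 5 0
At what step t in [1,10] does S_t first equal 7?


t=0: S=3, d=5, jump=0, S_1=3
t=1: S=3, d=3, jump=0, S_2=3
t=2: S=3, d=5, jump=0, S_3=3
t=3: S=3, d=2, jump=3, S_4=6
t=4: S=6, d=4, jump=1, S_5=7
t=5: S=7, d=4, jump=1, S_6=8
t=6: S=8, d=4, jump=1, S_7=9
t=7: S=9, d=1, jump=-1, S_8=8
t=8: S=8, d=5, jump=0, S_9=8
t=9: S=8, d=0, jump=1, S_10=9

5


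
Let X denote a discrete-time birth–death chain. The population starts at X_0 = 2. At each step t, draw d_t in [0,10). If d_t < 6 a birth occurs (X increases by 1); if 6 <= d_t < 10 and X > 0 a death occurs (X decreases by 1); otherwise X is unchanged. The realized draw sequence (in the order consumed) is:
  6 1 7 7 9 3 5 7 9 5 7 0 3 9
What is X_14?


1

t=0: X=2, d=6 → death, X_1=1
t=1: X=1, d=1 → birth, X_2=2
t=2: X=2, d=7 → death, X_3=1
t=3: X=1, d=7 → death, X_4=0
t=4: X=0, d=9 → hold, X_5=0
t=5: X=0, d=3 → birth, X_6=1
t=6: X=1, d=5 → birth, X_7=2
t=7: X=2, d=7 → death, X_8=1
t=8: X=1, d=9 → death, X_9=0
t=9: X=0, d=5 → birth, X_10=1
t=10: X=1, d=7 → death, X_11=0
t=11: X=0, d=0 → birth, X_12=1
t=12: X=1, d=3 → birth, X_13=2
t=13: X=2, d=9 → death, X_14=1


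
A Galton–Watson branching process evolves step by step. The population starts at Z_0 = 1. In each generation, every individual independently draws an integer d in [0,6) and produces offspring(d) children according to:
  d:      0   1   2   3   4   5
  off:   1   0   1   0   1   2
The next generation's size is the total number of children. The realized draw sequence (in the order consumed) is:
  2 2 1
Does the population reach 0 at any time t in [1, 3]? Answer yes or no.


gen 0: Z_0=1, draws=[2], offspring=[1], Z_1=1
gen 1: Z_1=1, draws=[2], offspring=[1], Z_2=1
gen 2: Z_2=1, draws=[1], offspring=[0], Z_3=0

yes


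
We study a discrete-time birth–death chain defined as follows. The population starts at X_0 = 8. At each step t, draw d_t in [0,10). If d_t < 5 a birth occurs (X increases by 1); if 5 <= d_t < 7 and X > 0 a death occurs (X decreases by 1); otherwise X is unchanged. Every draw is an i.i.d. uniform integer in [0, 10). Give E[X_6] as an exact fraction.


X can drop by at most 1 per step and X_0 = 8 > T = 6, so X_t >= 8 − t >= 2 > 0 for every t <= 6: the floor at 0 (the 'and X > 0' condition) never binds. Hence X_6 = X_0 + Σ_{t<6} Y_t with i.i.d. increments Y_t = y(d_t) ∈ {+1, −1, 0}.
Outcome values over d=0..9: [1, 1, 1, 1, 1, -1, -1, 0, 0, 0]
Σy = 3, Σy² = 7, M = 10
μ = 3/10 = 3/10,  σ² = 7/10 − (3/10)² = 61/100
E[X_6] = 8 + 6·(3/10) = 49/5

49/5


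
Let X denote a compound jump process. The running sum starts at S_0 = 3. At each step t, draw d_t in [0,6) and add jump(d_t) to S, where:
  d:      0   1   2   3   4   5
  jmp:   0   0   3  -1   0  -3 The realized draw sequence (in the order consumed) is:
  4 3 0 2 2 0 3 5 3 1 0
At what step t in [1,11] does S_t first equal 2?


t=0: S=3, d=4, jump=0, S_1=3
t=1: S=3, d=3, jump=-1, S_2=2
t=2: S=2, d=0, jump=0, S_3=2
t=3: S=2, d=2, jump=3, S_4=5
t=4: S=5, d=2, jump=3, S_5=8
t=5: S=8, d=0, jump=0, S_6=8
t=6: S=8, d=3, jump=-1, S_7=7
t=7: S=7, d=5, jump=-3, S_8=4
t=8: S=4, d=3, jump=-1, S_9=3
t=9: S=3, d=1, jump=0, S_10=3
t=10: S=3, d=0, jump=0, S_11=3

2


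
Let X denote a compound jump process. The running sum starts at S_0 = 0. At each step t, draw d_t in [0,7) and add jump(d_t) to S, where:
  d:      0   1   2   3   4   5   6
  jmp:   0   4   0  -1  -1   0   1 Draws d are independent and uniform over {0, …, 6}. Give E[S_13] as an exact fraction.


Outcome values over d=0..6: [0, 4, 0, -1, -1, 0, 1]
Σy = 3, Σy² = 19, M = 7
μ = 3/7 = 3/7,  σ² = 19/7 − (3/7)² = 124/49
E[S_13] = 0 + 13·(3/7) = 39/7

39/7


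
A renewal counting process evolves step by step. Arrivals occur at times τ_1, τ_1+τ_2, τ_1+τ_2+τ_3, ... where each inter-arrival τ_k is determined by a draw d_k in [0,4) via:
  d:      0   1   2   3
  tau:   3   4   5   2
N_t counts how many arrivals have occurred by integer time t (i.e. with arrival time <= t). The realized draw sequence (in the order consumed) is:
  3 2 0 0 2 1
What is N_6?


draw d_1=3: τ_1=2, arrival time A_1=2
draw d_2=2: τ_2=5, arrival time A_2=7
draw d_3=0: τ_3=3, arrival time A_3=10
draw d_4=0: τ_4=3, arrival time A_4=13
draw d_5=2: τ_5=5, arrival time A_5=18
draw d_6=1: τ_6=4, arrival time A_6=22
N_t over t=0..6: 0:0 1:0 2:1 3:1 4:1 5:1 6:1

1


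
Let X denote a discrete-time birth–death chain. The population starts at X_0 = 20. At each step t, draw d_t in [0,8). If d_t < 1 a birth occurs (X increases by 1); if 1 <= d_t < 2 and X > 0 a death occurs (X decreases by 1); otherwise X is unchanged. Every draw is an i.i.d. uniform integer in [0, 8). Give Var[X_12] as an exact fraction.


X can drop by at most 1 per step and X_0 = 20 > T = 12, so X_t >= 20 − t >= 8 > 0 for every t <= 12: the floor at 0 (the 'and X > 0' condition) never binds. Hence X_12 = X_0 + Σ_{t<12} Y_t with i.i.d. increments Y_t = y(d_t) ∈ {+1, −1, 0}.
Outcome values over d=0..7: [1, -1, 0, 0, 0, 0, 0, 0]
Σy = 0, Σy² = 2, M = 8
μ = 0/8 = 0,  σ² = 2/8 − (0)² = 1/4
Independent increments: Var[X_12] = 12·σ² = 12·(1/4) = 3

3


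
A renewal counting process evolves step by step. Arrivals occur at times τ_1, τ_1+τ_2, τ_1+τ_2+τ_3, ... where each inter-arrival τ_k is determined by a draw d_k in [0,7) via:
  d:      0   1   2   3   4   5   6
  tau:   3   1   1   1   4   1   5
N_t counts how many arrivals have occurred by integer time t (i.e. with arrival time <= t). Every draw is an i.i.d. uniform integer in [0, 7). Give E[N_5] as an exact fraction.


36087/16807

Inter-arrival values over d=0..6: [3, 1, 1, 1, 4, 1, 5]
Each d has probability 1/7, so the pmf of τ is: f(1) = 4/7, f(3) = 1/7, f(4) = 1/7, f(5) = 1/7
Renewal equation for m(n) = E[N_n]: condition on τ_1 = k (if k <= n, one arrival plus a fresh copy on the remaining n−k steps): m(n) = F(n) + Σ_{k<=n} f(k)·m(n−k), where F(n) = P(τ <= n) and m(0) = 0
m(1) = F(1) = 4/7
m(2) = F(2) + f(1)·m(1) = 4/7 + 4/7·4/7 = 44/49
m(3) = F(3) + f(1)·m(2) = 5/7 + 4/7·44/49 = 421/343
m(4) = F(4) + f(1)·m(3) + f(3)·m(1) = 6/7 + 4/7·421/343 + 1/7·4/7 = 3938/2401
m(5) = F(5) + f(1)·m(4) + f(3)·m(2) + f(4)·m(1) = 1 + 4/7·3938/2401 + 1/7·44/49 + 1/7·4/7 = 36087/16807
E[N_5] = m(5) = 36087/16807


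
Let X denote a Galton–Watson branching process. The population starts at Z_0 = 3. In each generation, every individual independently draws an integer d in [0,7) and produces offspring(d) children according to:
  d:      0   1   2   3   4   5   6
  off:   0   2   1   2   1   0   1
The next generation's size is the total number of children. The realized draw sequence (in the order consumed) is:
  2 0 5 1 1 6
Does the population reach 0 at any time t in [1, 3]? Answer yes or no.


gen 0: Z_0=3, draws=[2, 0, 5], offspring=[1, 0, 0], Z_1=1
gen 1: Z_1=1, draws=[1], offspring=[2], Z_2=2
gen 2: Z_2=2, draws=[1, 6], offspring=[2, 1], Z_3=3

no


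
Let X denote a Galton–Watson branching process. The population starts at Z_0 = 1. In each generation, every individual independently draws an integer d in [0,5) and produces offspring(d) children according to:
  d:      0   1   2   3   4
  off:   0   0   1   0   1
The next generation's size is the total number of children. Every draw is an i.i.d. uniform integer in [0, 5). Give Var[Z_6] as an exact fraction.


Outcome values over d=0..4: [0, 0, 1, 0, 1]
Σy = 2, Σy² = 2, M = 5
μ = 2/5 = 2/5,  σ² = 2/5 − (2/5)² = 6/25
V_0 = 0, E_0 = 1
V_1 = 6/25·E_0 + (2/5)²·V_0 = 6/25;  E_1 = 2/5
V_2 = 6/25·E_1 + (2/5)²·V_1 = 84/625;  E_2 = 4/25
V_3 = 6/25·E_2 + (2/5)²·V_2 = 936/15625;  E_3 = 8/125
V_4 = 6/25·E_3 + (2/5)²·V_3 = 9744/390625;  E_4 = 16/625
V_5 = 6/25·E_4 + (2/5)²·V_4 = 98976/9765625;  E_5 = 32/3125
V_6 = 6/25·E_5 + (2/5)²·V_5 = 995904/244140625;  E_6 = 64/15625

995904/244140625


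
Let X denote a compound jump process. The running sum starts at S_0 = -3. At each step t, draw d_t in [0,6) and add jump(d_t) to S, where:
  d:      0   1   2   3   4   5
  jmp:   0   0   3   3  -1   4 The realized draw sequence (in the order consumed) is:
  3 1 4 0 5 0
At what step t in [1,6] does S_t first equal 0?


1

t=0: S=-3, d=3, jump=3, S_1=0
t=1: S=0, d=1, jump=0, S_2=0
t=2: S=0, d=4, jump=-1, S_3=-1
t=3: S=-1, d=0, jump=0, S_4=-1
t=4: S=-1, d=5, jump=4, S_5=3
t=5: S=3, d=0, jump=0, S_6=3


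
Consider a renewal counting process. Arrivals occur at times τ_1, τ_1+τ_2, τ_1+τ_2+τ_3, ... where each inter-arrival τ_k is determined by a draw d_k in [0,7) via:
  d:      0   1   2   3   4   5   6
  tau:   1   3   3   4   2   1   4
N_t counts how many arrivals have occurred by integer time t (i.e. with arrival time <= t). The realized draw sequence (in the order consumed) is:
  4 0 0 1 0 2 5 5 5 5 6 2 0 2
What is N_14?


draw d_1=4: τ_1=2, arrival time A_1=2
draw d_2=0: τ_2=1, arrival time A_2=3
draw d_3=0: τ_3=1, arrival time A_3=4
draw d_4=1: τ_4=3, arrival time A_4=7
draw d_5=0: τ_5=1, arrival time A_5=8
draw d_6=2: τ_6=3, arrival time A_6=11
draw d_7=5: τ_7=1, arrival time A_7=12
draw d_8=5: τ_8=1, arrival time A_8=13
draw d_9=5: τ_9=1, arrival time A_9=14
draw d_10=5: τ_10=1, arrival time A_10=15
draw d_11=6: τ_11=4, arrival time A_11=19
draw d_12=2: τ_12=3, arrival time A_12=22
draw d_13=0: τ_13=1, arrival time A_13=23
draw d_14=2: τ_14=3, arrival time A_14=26
N_t over t=0..14: 0:0 1:0 2:1 3:2 4:3 5:3 6:3 7:4 8:5 9:5 10:5 11:6 12:7 13:8 14:9

9


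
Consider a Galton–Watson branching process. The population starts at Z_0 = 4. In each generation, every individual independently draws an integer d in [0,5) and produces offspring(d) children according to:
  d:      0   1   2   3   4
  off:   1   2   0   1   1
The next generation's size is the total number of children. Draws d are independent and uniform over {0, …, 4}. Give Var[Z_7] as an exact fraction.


Outcome values over d=0..4: [1, 2, 0, 1, 1]
Σy = 5, Σy² = 7, M = 5
μ = 5/5 = 1,  σ² = 7/5 − (1)² = 2/5
V_0 = 0, E_0 = 4
V_1 = 2/5·E_0 + (1)²·V_0 = 8/5;  E_1 = 4
V_2 = 2/5·E_1 + (1)²·V_1 = 16/5;  E_2 = 4
V_3 = 2/5·E_2 + (1)²·V_2 = 24/5;  E_3 = 4
V_4 = 2/5·E_3 + (1)²·V_3 = 32/5;  E_4 = 4
V_5 = 2/5·E_4 + (1)²·V_4 = 8;  E_5 = 4
V_6 = 2/5·E_5 + (1)²·V_5 = 48/5;  E_6 = 4
V_7 = 2/5·E_6 + (1)²·V_6 = 56/5;  E_7 = 4

56/5


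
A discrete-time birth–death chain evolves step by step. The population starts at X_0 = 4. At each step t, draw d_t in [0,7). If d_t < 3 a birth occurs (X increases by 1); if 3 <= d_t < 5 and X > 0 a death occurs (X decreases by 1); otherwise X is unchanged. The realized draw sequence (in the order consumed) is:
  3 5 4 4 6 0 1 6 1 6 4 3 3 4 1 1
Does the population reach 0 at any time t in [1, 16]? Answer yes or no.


t=0: X=4, d=3 → death, X_1=3
t=1: X=3, d=5 → hold, X_2=3
t=2: X=3, d=4 → death, X_3=2
t=3: X=2, d=4 → death, X_4=1
t=4: X=1, d=6 → hold, X_5=1
t=5: X=1, d=0 → birth, X_6=2
t=6: X=2, d=1 → birth, X_7=3
t=7: X=3, d=6 → hold, X_8=3
t=8: X=3, d=1 → birth, X_9=4
t=9: X=4, d=6 → hold, X_10=4
t=10: X=4, d=4 → death, X_11=3
t=11: X=3, d=3 → death, X_12=2
t=12: X=2, d=3 → death, X_13=1
t=13: X=1, d=4 → death, X_14=0
t=14: X=0, d=1 → birth, X_15=1
t=15: X=1, d=1 → birth, X_16=2

yes


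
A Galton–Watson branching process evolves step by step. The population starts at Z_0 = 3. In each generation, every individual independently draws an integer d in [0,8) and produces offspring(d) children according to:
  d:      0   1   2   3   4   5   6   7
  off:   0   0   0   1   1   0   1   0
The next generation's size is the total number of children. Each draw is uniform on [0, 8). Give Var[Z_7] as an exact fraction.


13745065365/4398046511104

Outcome values over d=0..7: [0, 0, 0, 1, 1, 0, 1, 0]
Σy = 3, Σy² = 3, M = 8
μ = 3/8 = 3/8,  σ² = 3/8 − (3/8)² = 15/64
V_0 = 0, E_0 = 3
V_1 = 15/64·E_0 + (3/8)²·V_0 = 45/64;  E_1 = 9/8
V_2 = 15/64·E_1 + (3/8)²·V_1 = 1485/4096;  E_2 = 27/64
V_3 = 15/64·E_2 + (3/8)²·V_2 = 39285/262144;  E_3 = 81/512
V_4 = 15/64·E_3 + (3/8)²·V_3 = 975645/16777216;  E_4 = 243/4096
V_5 = 15/64·E_4 + (3/8)²·V_4 = 23710725/1073741824;  E_5 = 729/32768
V_6 = 15/64·E_5 + (3/8)²·V_5 = 571714605/68719476736;  E_6 = 2187/262144
V_7 = 15/64·E_6 + (3/8)²·V_6 = 13745065365/4398046511104;  E_7 = 6561/2097152


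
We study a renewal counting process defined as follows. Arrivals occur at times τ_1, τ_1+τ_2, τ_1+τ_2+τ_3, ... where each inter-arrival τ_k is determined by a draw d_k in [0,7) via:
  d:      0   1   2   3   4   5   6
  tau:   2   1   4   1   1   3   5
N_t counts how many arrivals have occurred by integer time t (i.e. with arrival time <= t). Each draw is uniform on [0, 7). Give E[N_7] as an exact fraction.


Inter-arrival values over d=0..6: [2, 1, 4, 1, 1, 3, 5]
Each d has probability 1/7, so the pmf of τ is: f(1) = 3/7, f(2) = 1/7, f(3) = 1/7, f(4) = 1/7, f(5) = 1/7
Renewal equation for m(n) = E[N_n]: condition on τ_1 = k (if k <= n, one arrival plus a fresh copy on the remaining n−k steps): m(n) = F(n) + Σ_{k<=n} f(k)·m(n−k), where F(n) = P(τ <= n) and m(0) = 0
m(1) = F(1) = 3/7
m(2) = F(2) + f(1)·m(1) = 4/7 + 3/7·3/7 = 37/49
m(3) = F(3) + f(1)·m(2) + f(2)·m(1) = 5/7 + 3/7·37/49 + 1/7·3/7 = 377/343
m(4) = F(4) + f(1)·m(3) + f(2)·m(2) + f(3)·m(1) = 6/7 + 3/7·377/343 + 1/7·37/49 + 1/7·3/7 = 3595/2401
m(5) = F(5) + f(1)·m(4) + f(2)·m(3) + f(3)·m(2) + f(4)·m(1) = 1 + 3/7·3595/2401 + 1/7·377/343 + 1/7·37/49 + 1/7·3/7 = 33073/16807
m(6) = F(6) + f(1)·m(5) + f(2)·m(4) + f(3)·m(3) + f(4)·m(2) + f(5)·m(1) = 1 + 3/7·33073/16807 + 1/7·3595/2401 + 1/7·377/343 + 1/7·37/49 + 1/7·3/7 = 280400/117649
m(7) = F(7) + f(1)·m(6) + f(2)·m(5) + f(3)·m(4) + f(4)·m(3) + f(5)·m(2) = 1 + 3/7·280400/117649 + 1/7·33073/16807 + 1/7·3595/2401 + 1/7·377/343 + 1/7·37/49 = 2290557/823543
E[N_7] = m(7) = 2290557/823543

2290557/823543


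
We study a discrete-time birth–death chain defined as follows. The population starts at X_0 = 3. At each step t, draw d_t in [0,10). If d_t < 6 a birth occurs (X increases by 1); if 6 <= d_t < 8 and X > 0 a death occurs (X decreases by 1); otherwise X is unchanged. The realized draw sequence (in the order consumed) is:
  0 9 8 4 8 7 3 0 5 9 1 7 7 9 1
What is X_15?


t=0: X=3, d=0 → birth, X_1=4
t=1: X=4, d=9 → hold, X_2=4
t=2: X=4, d=8 → hold, X_3=4
t=3: X=4, d=4 → birth, X_4=5
t=4: X=5, d=8 → hold, X_5=5
t=5: X=5, d=7 → death, X_6=4
t=6: X=4, d=3 → birth, X_7=5
t=7: X=5, d=0 → birth, X_8=6
t=8: X=6, d=5 → birth, X_9=7
t=9: X=7, d=9 → hold, X_10=7
t=10: X=7, d=1 → birth, X_11=8
t=11: X=8, d=7 → death, X_12=7
t=12: X=7, d=7 → death, X_13=6
t=13: X=6, d=9 → hold, X_14=6
t=14: X=6, d=1 → birth, X_15=7

7


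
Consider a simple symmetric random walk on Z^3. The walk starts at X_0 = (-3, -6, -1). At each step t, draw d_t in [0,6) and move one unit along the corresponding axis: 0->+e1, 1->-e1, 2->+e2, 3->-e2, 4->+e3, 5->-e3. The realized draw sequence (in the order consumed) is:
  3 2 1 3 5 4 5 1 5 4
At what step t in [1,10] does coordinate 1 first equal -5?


t=0: X=(-3, -6, -1), d=3 → -e2, X_1=(-3, -7, -1)
t=1: X=(-3, -7, -1), d=2 → +e2, X_2=(-3, -6, -1)
t=2: X=(-3, -6, -1), d=1 → -e1, X_3=(-4, -6, -1)
t=3: X=(-4, -6, -1), d=3 → -e2, X_4=(-4, -7, -1)
t=4: X=(-4, -7, -1), d=5 → -e3, X_5=(-4, -7, -2)
t=5: X=(-4, -7, -2), d=4 → +e3, X_6=(-4, -7, -1)
t=6: X=(-4, -7, -1), d=5 → -e3, X_7=(-4, -7, -2)
t=7: X=(-4, -7, -2), d=1 → -e1, X_8=(-5, -7, -2)
t=8: X=(-5, -7, -2), d=5 → -e3, X_9=(-5, -7, -3)
t=9: X=(-5, -7, -3), d=4 → +e3, X_10=(-5, -7, -2)

8


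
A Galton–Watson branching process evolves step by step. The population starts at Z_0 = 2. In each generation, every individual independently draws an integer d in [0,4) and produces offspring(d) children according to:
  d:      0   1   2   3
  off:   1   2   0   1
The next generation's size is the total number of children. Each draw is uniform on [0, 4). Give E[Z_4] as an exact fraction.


2

Outcome values over d=0..3: [1, 2, 0, 1]
Σy = 4, Σy² = 6, M = 4
μ = 4/4 = 1,  σ² = 6/4 − (1)² = 1/2
E[Z_0] = 2
E[Z_1] = 1·E[Z_0] = 2
E[Z_2] = 1·E[Z_1] = 2
E[Z_3] = 1·E[Z_2] = 2
E[Z_4] = 1·E[Z_3] = 2


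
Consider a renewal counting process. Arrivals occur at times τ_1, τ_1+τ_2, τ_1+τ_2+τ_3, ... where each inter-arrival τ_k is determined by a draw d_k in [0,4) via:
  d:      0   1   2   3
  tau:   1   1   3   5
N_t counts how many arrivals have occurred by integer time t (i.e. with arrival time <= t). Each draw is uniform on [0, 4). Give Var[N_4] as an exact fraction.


Inter-arrival values over d=0..3: [1, 1, 3, 5]
Each d has probability 1/4, so the pmf of τ is: f(1) = 1/2, f(3) = 1/4, f(5) = 1/4
Let p_n(j) = P(N_n = j), with p_0 = [1]. Condition on τ_1: p_n(0) = P(τ > n), and for j >= 1, p_n(j) = Σ_{k<=n} f(k)·p_{n−k}(j−1)
p_1 = [1/2, 1/2]  (j = 0..1)
p_2 = [1/2, 1/4, 1/4]  (j = 0..2)
p_3 = [1/4, 1/2, 1/8, 1/8]  (j = 0..3)
p_4 = [1/4, 1/4, 3/8, 1/16, 1/16]  (j = 0..4)
E[N_4] = Σ j·p_4(j) = 23/16;  E[N_4²] = Σ j²·p_4(j) = 53/16
Var[N_4] = 53/16 − (23/16)² = 319/256

319/256
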